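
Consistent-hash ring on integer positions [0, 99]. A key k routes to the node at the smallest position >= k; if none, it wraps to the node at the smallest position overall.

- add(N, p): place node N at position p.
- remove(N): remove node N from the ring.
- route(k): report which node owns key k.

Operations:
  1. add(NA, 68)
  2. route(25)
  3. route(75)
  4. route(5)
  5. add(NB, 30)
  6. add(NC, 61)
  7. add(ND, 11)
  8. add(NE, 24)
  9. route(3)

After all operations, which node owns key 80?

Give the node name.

Answer: ND

Derivation:
Op 1: add NA@68 -> ring=[68:NA]
Op 2: route key 25: smallest pos >= 25 is 68 -> NA
Op 3: route key 75: none >= 75, wrap to smallest pos 68 -> NA
Op 4: route key 5: smallest pos >= 5 is 68 -> NA
Op 5: add NB@30 -> ring=[30:NB,68:NA]
Op 6: add NC@61 -> ring=[30:NB,61:NC,68:NA]
Op 7: add ND@11 -> ring=[11:ND,30:NB,61:NC,68:NA]
Op 8: add NE@24 -> ring=[11:ND,24:NE,30:NB,61:NC,68:NA]
Op 9: route key 3: smallest pos >= 3 is 11 -> ND
Final route key 80: none >= 80, wrap to smallest pos 11 -> ND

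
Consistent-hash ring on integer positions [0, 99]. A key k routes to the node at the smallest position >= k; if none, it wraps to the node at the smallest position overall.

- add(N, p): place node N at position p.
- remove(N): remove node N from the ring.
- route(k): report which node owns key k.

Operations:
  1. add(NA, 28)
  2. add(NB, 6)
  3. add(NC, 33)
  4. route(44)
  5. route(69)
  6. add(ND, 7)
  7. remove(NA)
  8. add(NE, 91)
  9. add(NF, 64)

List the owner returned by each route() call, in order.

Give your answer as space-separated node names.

Op 1: add NA@28 -> ring=[28:NA]
Op 2: add NB@6 -> ring=[6:NB,28:NA]
Op 3: add NC@33 -> ring=[6:NB,28:NA,33:NC]
Op 4: route key 44: none >= 44, wrap to smallest pos 6 -> NB
Op 5: route key 69: none >= 69, wrap to smallest pos 6 -> NB
Op 6: add ND@7 -> ring=[6:NB,7:ND,28:NA,33:NC]
Op 7: remove NA -> ring=[6:NB,7:ND,33:NC]
Op 8: add NE@91 -> ring=[6:NB,7:ND,33:NC,91:NE]
Op 9: add NF@64 -> ring=[6:NB,7:ND,33:NC,64:NF,91:NE]

Answer: NB NB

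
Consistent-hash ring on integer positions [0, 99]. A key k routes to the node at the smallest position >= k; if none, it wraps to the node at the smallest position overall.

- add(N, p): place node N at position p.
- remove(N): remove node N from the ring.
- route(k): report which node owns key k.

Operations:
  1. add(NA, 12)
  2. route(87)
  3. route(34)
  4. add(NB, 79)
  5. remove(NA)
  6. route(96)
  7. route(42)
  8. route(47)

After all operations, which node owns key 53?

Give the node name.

Op 1: add NA@12 -> ring=[12:NA]
Op 2: route key 87: none >= 87, wrap to smallest pos 12 -> NA
Op 3: route key 34: none >= 34, wrap to smallest pos 12 -> NA
Op 4: add NB@79 -> ring=[12:NA,79:NB]
Op 5: remove NA -> ring=[79:NB]
Op 6: route key 96: none >= 96, wrap to smallest pos 79 -> NB
Op 7: route key 42: smallest pos >= 42 is 79 -> NB
Op 8: route key 47: smallest pos >= 47 is 79 -> NB
Final route key 53: smallest pos >= 53 is 79 -> NB

Answer: NB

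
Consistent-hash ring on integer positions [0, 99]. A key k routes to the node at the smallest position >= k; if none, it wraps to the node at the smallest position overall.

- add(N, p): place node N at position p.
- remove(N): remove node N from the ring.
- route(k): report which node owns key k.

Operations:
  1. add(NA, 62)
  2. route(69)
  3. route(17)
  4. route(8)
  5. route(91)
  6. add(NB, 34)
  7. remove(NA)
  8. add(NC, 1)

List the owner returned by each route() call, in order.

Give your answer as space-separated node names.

Answer: NA NA NA NA

Derivation:
Op 1: add NA@62 -> ring=[62:NA]
Op 2: route key 69: none >= 69, wrap to smallest pos 62 -> NA
Op 3: route key 17: smallest pos >= 17 is 62 -> NA
Op 4: route key 8: smallest pos >= 8 is 62 -> NA
Op 5: route key 91: none >= 91, wrap to smallest pos 62 -> NA
Op 6: add NB@34 -> ring=[34:NB,62:NA]
Op 7: remove NA -> ring=[34:NB]
Op 8: add NC@1 -> ring=[1:NC,34:NB]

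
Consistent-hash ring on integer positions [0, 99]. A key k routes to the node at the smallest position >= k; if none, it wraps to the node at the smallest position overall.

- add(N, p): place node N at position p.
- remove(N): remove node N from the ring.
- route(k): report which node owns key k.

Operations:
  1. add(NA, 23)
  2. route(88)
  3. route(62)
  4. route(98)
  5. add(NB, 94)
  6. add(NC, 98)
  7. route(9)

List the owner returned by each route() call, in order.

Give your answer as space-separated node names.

Answer: NA NA NA NA

Derivation:
Op 1: add NA@23 -> ring=[23:NA]
Op 2: route key 88: none >= 88, wrap to smallest pos 23 -> NA
Op 3: route key 62: none >= 62, wrap to smallest pos 23 -> NA
Op 4: route key 98: none >= 98, wrap to smallest pos 23 -> NA
Op 5: add NB@94 -> ring=[23:NA,94:NB]
Op 6: add NC@98 -> ring=[23:NA,94:NB,98:NC]
Op 7: route key 9: smallest pos >= 9 is 23 -> NA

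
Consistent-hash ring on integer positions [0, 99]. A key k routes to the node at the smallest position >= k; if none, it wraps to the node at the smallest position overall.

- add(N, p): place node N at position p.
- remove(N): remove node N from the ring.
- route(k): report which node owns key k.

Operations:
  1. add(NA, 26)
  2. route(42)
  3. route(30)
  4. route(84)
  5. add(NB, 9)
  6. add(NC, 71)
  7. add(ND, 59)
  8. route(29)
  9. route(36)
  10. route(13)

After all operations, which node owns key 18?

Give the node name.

Op 1: add NA@26 -> ring=[26:NA]
Op 2: route key 42: none >= 42, wrap to smallest pos 26 -> NA
Op 3: route key 30: none >= 30, wrap to smallest pos 26 -> NA
Op 4: route key 84: none >= 84, wrap to smallest pos 26 -> NA
Op 5: add NB@9 -> ring=[9:NB,26:NA]
Op 6: add NC@71 -> ring=[9:NB,26:NA,71:NC]
Op 7: add ND@59 -> ring=[9:NB,26:NA,59:ND,71:NC]
Op 8: route key 29: smallest pos >= 29 is 59 -> ND
Op 9: route key 36: smallest pos >= 36 is 59 -> ND
Op 10: route key 13: smallest pos >= 13 is 26 -> NA
Final route key 18: smallest pos >= 18 is 26 -> NA

Answer: NA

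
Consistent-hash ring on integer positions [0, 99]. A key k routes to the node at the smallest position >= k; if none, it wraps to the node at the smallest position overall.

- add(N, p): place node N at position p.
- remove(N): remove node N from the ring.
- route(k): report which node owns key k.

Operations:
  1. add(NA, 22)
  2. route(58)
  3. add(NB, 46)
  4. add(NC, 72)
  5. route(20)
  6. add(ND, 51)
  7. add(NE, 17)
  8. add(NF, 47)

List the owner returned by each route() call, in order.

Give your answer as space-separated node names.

Answer: NA NA

Derivation:
Op 1: add NA@22 -> ring=[22:NA]
Op 2: route key 58: none >= 58, wrap to smallest pos 22 -> NA
Op 3: add NB@46 -> ring=[22:NA,46:NB]
Op 4: add NC@72 -> ring=[22:NA,46:NB,72:NC]
Op 5: route key 20: smallest pos >= 20 is 22 -> NA
Op 6: add ND@51 -> ring=[22:NA,46:NB,51:ND,72:NC]
Op 7: add NE@17 -> ring=[17:NE,22:NA,46:NB,51:ND,72:NC]
Op 8: add NF@47 -> ring=[17:NE,22:NA,46:NB,47:NF,51:ND,72:NC]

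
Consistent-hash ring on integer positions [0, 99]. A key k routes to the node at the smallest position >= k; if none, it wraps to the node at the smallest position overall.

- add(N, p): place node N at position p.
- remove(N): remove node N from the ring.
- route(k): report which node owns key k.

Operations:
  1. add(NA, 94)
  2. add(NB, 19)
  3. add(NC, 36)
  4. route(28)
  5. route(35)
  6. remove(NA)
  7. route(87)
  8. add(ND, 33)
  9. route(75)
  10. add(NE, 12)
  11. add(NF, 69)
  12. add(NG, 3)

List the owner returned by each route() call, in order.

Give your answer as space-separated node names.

Answer: NC NC NB NB

Derivation:
Op 1: add NA@94 -> ring=[94:NA]
Op 2: add NB@19 -> ring=[19:NB,94:NA]
Op 3: add NC@36 -> ring=[19:NB,36:NC,94:NA]
Op 4: route key 28: smallest pos >= 28 is 36 -> NC
Op 5: route key 35: smallest pos >= 35 is 36 -> NC
Op 6: remove NA -> ring=[19:NB,36:NC]
Op 7: route key 87: none >= 87, wrap to smallest pos 19 -> NB
Op 8: add ND@33 -> ring=[19:NB,33:ND,36:NC]
Op 9: route key 75: none >= 75, wrap to smallest pos 19 -> NB
Op 10: add NE@12 -> ring=[12:NE,19:NB,33:ND,36:NC]
Op 11: add NF@69 -> ring=[12:NE,19:NB,33:ND,36:NC,69:NF]
Op 12: add NG@3 -> ring=[3:NG,12:NE,19:NB,33:ND,36:NC,69:NF]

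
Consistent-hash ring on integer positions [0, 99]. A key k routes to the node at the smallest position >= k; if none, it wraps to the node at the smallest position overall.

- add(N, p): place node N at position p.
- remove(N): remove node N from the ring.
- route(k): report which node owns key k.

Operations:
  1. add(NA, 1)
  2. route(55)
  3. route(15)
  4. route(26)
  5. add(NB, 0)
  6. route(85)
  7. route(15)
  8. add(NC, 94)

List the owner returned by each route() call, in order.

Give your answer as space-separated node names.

Op 1: add NA@1 -> ring=[1:NA]
Op 2: route key 55: none >= 55, wrap to smallest pos 1 -> NA
Op 3: route key 15: none >= 15, wrap to smallest pos 1 -> NA
Op 4: route key 26: none >= 26, wrap to smallest pos 1 -> NA
Op 5: add NB@0 -> ring=[0:NB,1:NA]
Op 6: route key 85: none >= 85, wrap to smallest pos 0 -> NB
Op 7: route key 15: none >= 15, wrap to smallest pos 0 -> NB
Op 8: add NC@94 -> ring=[0:NB,1:NA,94:NC]

Answer: NA NA NA NB NB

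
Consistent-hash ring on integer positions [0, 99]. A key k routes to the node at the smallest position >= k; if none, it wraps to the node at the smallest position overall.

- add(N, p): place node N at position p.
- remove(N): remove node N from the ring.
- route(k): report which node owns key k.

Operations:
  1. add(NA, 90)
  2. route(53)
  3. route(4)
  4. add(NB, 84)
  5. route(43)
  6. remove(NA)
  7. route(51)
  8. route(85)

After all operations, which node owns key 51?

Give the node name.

Op 1: add NA@90 -> ring=[90:NA]
Op 2: route key 53: smallest pos >= 53 is 90 -> NA
Op 3: route key 4: smallest pos >= 4 is 90 -> NA
Op 4: add NB@84 -> ring=[84:NB,90:NA]
Op 5: route key 43: smallest pos >= 43 is 84 -> NB
Op 6: remove NA -> ring=[84:NB]
Op 7: route key 51: smallest pos >= 51 is 84 -> NB
Op 8: route key 85: none >= 85, wrap to smallest pos 84 -> NB
Final route key 51: smallest pos >= 51 is 84 -> NB

Answer: NB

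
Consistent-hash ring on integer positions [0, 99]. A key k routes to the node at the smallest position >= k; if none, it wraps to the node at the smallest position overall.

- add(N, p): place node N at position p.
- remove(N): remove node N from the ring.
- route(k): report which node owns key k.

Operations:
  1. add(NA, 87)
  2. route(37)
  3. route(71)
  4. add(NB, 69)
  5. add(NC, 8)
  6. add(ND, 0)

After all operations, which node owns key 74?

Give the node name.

Answer: NA

Derivation:
Op 1: add NA@87 -> ring=[87:NA]
Op 2: route key 37: smallest pos >= 37 is 87 -> NA
Op 3: route key 71: smallest pos >= 71 is 87 -> NA
Op 4: add NB@69 -> ring=[69:NB,87:NA]
Op 5: add NC@8 -> ring=[8:NC,69:NB,87:NA]
Op 6: add ND@0 -> ring=[0:ND,8:NC,69:NB,87:NA]
Final route key 74: smallest pos >= 74 is 87 -> NA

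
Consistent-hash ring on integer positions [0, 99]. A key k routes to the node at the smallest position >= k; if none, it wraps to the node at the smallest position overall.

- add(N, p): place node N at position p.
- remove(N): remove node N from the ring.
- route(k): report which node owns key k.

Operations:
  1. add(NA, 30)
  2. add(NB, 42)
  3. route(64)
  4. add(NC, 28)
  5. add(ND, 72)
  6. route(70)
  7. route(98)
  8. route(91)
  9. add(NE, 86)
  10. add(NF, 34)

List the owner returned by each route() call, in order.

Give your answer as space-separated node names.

Answer: NA ND NC NC

Derivation:
Op 1: add NA@30 -> ring=[30:NA]
Op 2: add NB@42 -> ring=[30:NA,42:NB]
Op 3: route key 64: none >= 64, wrap to smallest pos 30 -> NA
Op 4: add NC@28 -> ring=[28:NC,30:NA,42:NB]
Op 5: add ND@72 -> ring=[28:NC,30:NA,42:NB,72:ND]
Op 6: route key 70: smallest pos >= 70 is 72 -> ND
Op 7: route key 98: none >= 98, wrap to smallest pos 28 -> NC
Op 8: route key 91: none >= 91, wrap to smallest pos 28 -> NC
Op 9: add NE@86 -> ring=[28:NC,30:NA,42:NB,72:ND,86:NE]
Op 10: add NF@34 -> ring=[28:NC,30:NA,34:NF,42:NB,72:ND,86:NE]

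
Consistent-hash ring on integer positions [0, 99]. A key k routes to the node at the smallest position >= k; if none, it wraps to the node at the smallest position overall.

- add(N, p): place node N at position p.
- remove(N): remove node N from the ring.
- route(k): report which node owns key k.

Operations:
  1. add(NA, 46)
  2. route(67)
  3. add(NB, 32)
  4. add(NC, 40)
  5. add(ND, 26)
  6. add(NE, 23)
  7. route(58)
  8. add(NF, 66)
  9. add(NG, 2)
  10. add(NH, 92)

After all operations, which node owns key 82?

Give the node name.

Op 1: add NA@46 -> ring=[46:NA]
Op 2: route key 67: none >= 67, wrap to smallest pos 46 -> NA
Op 3: add NB@32 -> ring=[32:NB,46:NA]
Op 4: add NC@40 -> ring=[32:NB,40:NC,46:NA]
Op 5: add ND@26 -> ring=[26:ND,32:NB,40:NC,46:NA]
Op 6: add NE@23 -> ring=[23:NE,26:ND,32:NB,40:NC,46:NA]
Op 7: route key 58: none >= 58, wrap to smallest pos 23 -> NE
Op 8: add NF@66 -> ring=[23:NE,26:ND,32:NB,40:NC,46:NA,66:NF]
Op 9: add NG@2 -> ring=[2:NG,23:NE,26:ND,32:NB,40:NC,46:NA,66:NF]
Op 10: add NH@92 -> ring=[2:NG,23:NE,26:ND,32:NB,40:NC,46:NA,66:NF,92:NH]
Final route key 82: smallest pos >= 82 is 92 -> NH

Answer: NH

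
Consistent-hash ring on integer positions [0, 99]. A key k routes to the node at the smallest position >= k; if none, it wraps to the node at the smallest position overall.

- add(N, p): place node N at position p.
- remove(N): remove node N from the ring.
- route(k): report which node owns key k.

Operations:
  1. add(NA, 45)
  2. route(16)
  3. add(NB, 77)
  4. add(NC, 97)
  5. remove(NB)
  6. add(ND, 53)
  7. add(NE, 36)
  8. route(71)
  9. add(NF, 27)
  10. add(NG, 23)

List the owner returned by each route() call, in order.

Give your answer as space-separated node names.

Answer: NA NC

Derivation:
Op 1: add NA@45 -> ring=[45:NA]
Op 2: route key 16: smallest pos >= 16 is 45 -> NA
Op 3: add NB@77 -> ring=[45:NA,77:NB]
Op 4: add NC@97 -> ring=[45:NA,77:NB,97:NC]
Op 5: remove NB -> ring=[45:NA,97:NC]
Op 6: add ND@53 -> ring=[45:NA,53:ND,97:NC]
Op 7: add NE@36 -> ring=[36:NE,45:NA,53:ND,97:NC]
Op 8: route key 71: smallest pos >= 71 is 97 -> NC
Op 9: add NF@27 -> ring=[27:NF,36:NE,45:NA,53:ND,97:NC]
Op 10: add NG@23 -> ring=[23:NG,27:NF,36:NE,45:NA,53:ND,97:NC]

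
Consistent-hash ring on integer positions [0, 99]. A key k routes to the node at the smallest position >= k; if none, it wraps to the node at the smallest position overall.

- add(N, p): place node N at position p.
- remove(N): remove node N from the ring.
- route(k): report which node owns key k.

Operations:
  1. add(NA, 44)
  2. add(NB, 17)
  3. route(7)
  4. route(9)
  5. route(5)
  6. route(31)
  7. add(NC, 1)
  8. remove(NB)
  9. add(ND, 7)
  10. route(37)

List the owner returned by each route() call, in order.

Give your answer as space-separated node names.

Op 1: add NA@44 -> ring=[44:NA]
Op 2: add NB@17 -> ring=[17:NB,44:NA]
Op 3: route key 7: smallest pos >= 7 is 17 -> NB
Op 4: route key 9: smallest pos >= 9 is 17 -> NB
Op 5: route key 5: smallest pos >= 5 is 17 -> NB
Op 6: route key 31: smallest pos >= 31 is 44 -> NA
Op 7: add NC@1 -> ring=[1:NC,17:NB,44:NA]
Op 8: remove NB -> ring=[1:NC,44:NA]
Op 9: add ND@7 -> ring=[1:NC,7:ND,44:NA]
Op 10: route key 37: smallest pos >= 37 is 44 -> NA

Answer: NB NB NB NA NA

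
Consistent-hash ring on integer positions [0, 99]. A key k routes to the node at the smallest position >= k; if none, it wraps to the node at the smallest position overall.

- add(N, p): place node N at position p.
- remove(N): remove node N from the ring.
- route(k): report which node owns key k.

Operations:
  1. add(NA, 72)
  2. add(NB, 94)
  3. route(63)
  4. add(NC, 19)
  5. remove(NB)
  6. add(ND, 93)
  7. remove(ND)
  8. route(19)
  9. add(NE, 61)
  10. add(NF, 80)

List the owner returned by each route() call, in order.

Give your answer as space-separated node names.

Answer: NA NC

Derivation:
Op 1: add NA@72 -> ring=[72:NA]
Op 2: add NB@94 -> ring=[72:NA,94:NB]
Op 3: route key 63: smallest pos >= 63 is 72 -> NA
Op 4: add NC@19 -> ring=[19:NC,72:NA,94:NB]
Op 5: remove NB -> ring=[19:NC,72:NA]
Op 6: add ND@93 -> ring=[19:NC,72:NA,93:ND]
Op 7: remove ND -> ring=[19:NC,72:NA]
Op 8: route key 19: smallest pos >= 19 is 19 -> NC
Op 9: add NE@61 -> ring=[19:NC,61:NE,72:NA]
Op 10: add NF@80 -> ring=[19:NC,61:NE,72:NA,80:NF]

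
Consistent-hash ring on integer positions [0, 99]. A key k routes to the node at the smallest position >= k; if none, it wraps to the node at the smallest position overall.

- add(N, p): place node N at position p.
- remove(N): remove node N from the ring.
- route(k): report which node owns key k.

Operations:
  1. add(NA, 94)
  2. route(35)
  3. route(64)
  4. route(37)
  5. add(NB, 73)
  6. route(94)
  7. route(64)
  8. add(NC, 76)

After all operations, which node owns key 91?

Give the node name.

Answer: NA

Derivation:
Op 1: add NA@94 -> ring=[94:NA]
Op 2: route key 35: smallest pos >= 35 is 94 -> NA
Op 3: route key 64: smallest pos >= 64 is 94 -> NA
Op 4: route key 37: smallest pos >= 37 is 94 -> NA
Op 5: add NB@73 -> ring=[73:NB,94:NA]
Op 6: route key 94: smallest pos >= 94 is 94 -> NA
Op 7: route key 64: smallest pos >= 64 is 73 -> NB
Op 8: add NC@76 -> ring=[73:NB,76:NC,94:NA]
Final route key 91: smallest pos >= 91 is 94 -> NA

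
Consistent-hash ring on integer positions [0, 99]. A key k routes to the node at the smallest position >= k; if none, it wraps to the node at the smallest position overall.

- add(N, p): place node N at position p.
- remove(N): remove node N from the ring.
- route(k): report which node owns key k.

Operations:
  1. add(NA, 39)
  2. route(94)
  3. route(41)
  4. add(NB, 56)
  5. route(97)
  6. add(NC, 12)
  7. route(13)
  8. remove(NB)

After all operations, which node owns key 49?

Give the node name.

Op 1: add NA@39 -> ring=[39:NA]
Op 2: route key 94: none >= 94, wrap to smallest pos 39 -> NA
Op 3: route key 41: none >= 41, wrap to smallest pos 39 -> NA
Op 4: add NB@56 -> ring=[39:NA,56:NB]
Op 5: route key 97: none >= 97, wrap to smallest pos 39 -> NA
Op 6: add NC@12 -> ring=[12:NC,39:NA,56:NB]
Op 7: route key 13: smallest pos >= 13 is 39 -> NA
Op 8: remove NB -> ring=[12:NC,39:NA]
Final route key 49: none >= 49, wrap to smallest pos 12 -> NC

Answer: NC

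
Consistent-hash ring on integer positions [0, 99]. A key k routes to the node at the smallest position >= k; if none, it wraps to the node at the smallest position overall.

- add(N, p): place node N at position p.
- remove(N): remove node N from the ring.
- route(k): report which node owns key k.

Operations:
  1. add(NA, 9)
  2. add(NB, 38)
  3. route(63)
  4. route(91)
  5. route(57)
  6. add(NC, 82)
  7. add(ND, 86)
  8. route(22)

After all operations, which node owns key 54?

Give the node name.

Answer: NC

Derivation:
Op 1: add NA@9 -> ring=[9:NA]
Op 2: add NB@38 -> ring=[9:NA,38:NB]
Op 3: route key 63: none >= 63, wrap to smallest pos 9 -> NA
Op 4: route key 91: none >= 91, wrap to smallest pos 9 -> NA
Op 5: route key 57: none >= 57, wrap to smallest pos 9 -> NA
Op 6: add NC@82 -> ring=[9:NA,38:NB,82:NC]
Op 7: add ND@86 -> ring=[9:NA,38:NB,82:NC,86:ND]
Op 8: route key 22: smallest pos >= 22 is 38 -> NB
Final route key 54: smallest pos >= 54 is 82 -> NC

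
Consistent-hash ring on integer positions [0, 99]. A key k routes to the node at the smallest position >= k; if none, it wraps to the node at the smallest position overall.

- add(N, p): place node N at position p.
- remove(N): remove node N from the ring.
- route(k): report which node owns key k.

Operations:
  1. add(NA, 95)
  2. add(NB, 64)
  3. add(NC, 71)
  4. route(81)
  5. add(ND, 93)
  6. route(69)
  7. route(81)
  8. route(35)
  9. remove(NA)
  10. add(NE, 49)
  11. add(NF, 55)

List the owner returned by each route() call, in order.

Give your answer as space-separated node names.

Op 1: add NA@95 -> ring=[95:NA]
Op 2: add NB@64 -> ring=[64:NB,95:NA]
Op 3: add NC@71 -> ring=[64:NB,71:NC,95:NA]
Op 4: route key 81: smallest pos >= 81 is 95 -> NA
Op 5: add ND@93 -> ring=[64:NB,71:NC,93:ND,95:NA]
Op 6: route key 69: smallest pos >= 69 is 71 -> NC
Op 7: route key 81: smallest pos >= 81 is 93 -> ND
Op 8: route key 35: smallest pos >= 35 is 64 -> NB
Op 9: remove NA -> ring=[64:NB,71:NC,93:ND]
Op 10: add NE@49 -> ring=[49:NE,64:NB,71:NC,93:ND]
Op 11: add NF@55 -> ring=[49:NE,55:NF,64:NB,71:NC,93:ND]

Answer: NA NC ND NB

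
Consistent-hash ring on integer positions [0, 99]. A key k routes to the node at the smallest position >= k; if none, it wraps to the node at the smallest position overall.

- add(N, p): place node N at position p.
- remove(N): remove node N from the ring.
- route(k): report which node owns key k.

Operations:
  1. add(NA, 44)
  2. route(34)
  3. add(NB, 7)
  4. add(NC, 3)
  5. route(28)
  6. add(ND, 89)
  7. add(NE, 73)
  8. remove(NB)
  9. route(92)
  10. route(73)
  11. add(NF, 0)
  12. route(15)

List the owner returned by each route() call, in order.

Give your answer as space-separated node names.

Answer: NA NA NC NE NA

Derivation:
Op 1: add NA@44 -> ring=[44:NA]
Op 2: route key 34: smallest pos >= 34 is 44 -> NA
Op 3: add NB@7 -> ring=[7:NB,44:NA]
Op 4: add NC@3 -> ring=[3:NC,7:NB,44:NA]
Op 5: route key 28: smallest pos >= 28 is 44 -> NA
Op 6: add ND@89 -> ring=[3:NC,7:NB,44:NA,89:ND]
Op 7: add NE@73 -> ring=[3:NC,7:NB,44:NA,73:NE,89:ND]
Op 8: remove NB -> ring=[3:NC,44:NA,73:NE,89:ND]
Op 9: route key 92: none >= 92, wrap to smallest pos 3 -> NC
Op 10: route key 73: smallest pos >= 73 is 73 -> NE
Op 11: add NF@0 -> ring=[0:NF,3:NC,44:NA,73:NE,89:ND]
Op 12: route key 15: smallest pos >= 15 is 44 -> NA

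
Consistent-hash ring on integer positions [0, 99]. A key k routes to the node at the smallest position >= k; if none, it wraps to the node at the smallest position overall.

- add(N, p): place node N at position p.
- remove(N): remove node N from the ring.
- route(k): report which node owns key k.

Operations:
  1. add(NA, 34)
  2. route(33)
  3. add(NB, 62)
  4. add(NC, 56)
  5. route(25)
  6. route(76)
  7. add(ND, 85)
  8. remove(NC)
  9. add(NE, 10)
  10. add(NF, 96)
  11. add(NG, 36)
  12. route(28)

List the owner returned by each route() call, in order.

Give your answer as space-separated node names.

Op 1: add NA@34 -> ring=[34:NA]
Op 2: route key 33: smallest pos >= 33 is 34 -> NA
Op 3: add NB@62 -> ring=[34:NA,62:NB]
Op 4: add NC@56 -> ring=[34:NA,56:NC,62:NB]
Op 5: route key 25: smallest pos >= 25 is 34 -> NA
Op 6: route key 76: none >= 76, wrap to smallest pos 34 -> NA
Op 7: add ND@85 -> ring=[34:NA,56:NC,62:NB,85:ND]
Op 8: remove NC -> ring=[34:NA,62:NB,85:ND]
Op 9: add NE@10 -> ring=[10:NE,34:NA,62:NB,85:ND]
Op 10: add NF@96 -> ring=[10:NE,34:NA,62:NB,85:ND,96:NF]
Op 11: add NG@36 -> ring=[10:NE,34:NA,36:NG,62:NB,85:ND,96:NF]
Op 12: route key 28: smallest pos >= 28 is 34 -> NA

Answer: NA NA NA NA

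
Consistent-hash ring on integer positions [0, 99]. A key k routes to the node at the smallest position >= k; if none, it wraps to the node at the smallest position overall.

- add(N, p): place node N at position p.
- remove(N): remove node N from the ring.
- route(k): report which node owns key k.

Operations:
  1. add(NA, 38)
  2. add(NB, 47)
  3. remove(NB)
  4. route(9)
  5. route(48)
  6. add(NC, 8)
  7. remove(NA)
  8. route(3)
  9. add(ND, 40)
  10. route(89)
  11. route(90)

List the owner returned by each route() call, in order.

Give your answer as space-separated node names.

Op 1: add NA@38 -> ring=[38:NA]
Op 2: add NB@47 -> ring=[38:NA,47:NB]
Op 3: remove NB -> ring=[38:NA]
Op 4: route key 9: smallest pos >= 9 is 38 -> NA
Op 5: route key 48: none >= 48, wrap to smallest pos 38 -> NA
Op 6: add NC@8 -> ring=[8:NC,38:NA]
Op 7: remove NA -> ring=[8:NC]
Op 8: route key 3: smallest pos >= 3 is 8 -> NC
Op 9: add ND@40 -> ring=[8:NC,40:ND]
Op 10: route key 89: none >= 89, wrap to smallest pos 8 -> NC
Op 11: route key 90: none >= 90, wrap to smallest pos 8 -> NC

Answer: NA NA NC NC NC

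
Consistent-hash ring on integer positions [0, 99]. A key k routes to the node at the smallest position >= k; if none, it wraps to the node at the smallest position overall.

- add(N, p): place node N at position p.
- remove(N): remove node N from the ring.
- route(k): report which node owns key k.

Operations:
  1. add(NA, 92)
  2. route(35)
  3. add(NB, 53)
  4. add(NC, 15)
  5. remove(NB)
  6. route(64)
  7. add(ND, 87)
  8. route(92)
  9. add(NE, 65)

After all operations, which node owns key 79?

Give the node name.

Answer: ND

Derivation:
Op 1: add NA@92 -> ring=[92:NA]
Op 2: route key 35: smallest pos >= 35 is 92 -> NA
Op 3: add NB@53 -> ring=[53:NB,92:NA]
Op 4: add NC@15 -> ring=[15:NC,53:NB,92:NA]
Op 5: remove NB -> ring=[15:NC,92:NA]
Op 6: route key 64: smallest pos >= 64 is 92 -> NA
Op 7: add ND@87 -> ring=[15:NC,87:ND,92:NA]
Op 8: route key 92: smallest pos >= 92 is 92 -> NA
Op 9: add NE@65 -> ring=[15:NC,65:NE,87:ND,92:NA]
Final route key 79: smallest pos >= 79 is 87 -> ND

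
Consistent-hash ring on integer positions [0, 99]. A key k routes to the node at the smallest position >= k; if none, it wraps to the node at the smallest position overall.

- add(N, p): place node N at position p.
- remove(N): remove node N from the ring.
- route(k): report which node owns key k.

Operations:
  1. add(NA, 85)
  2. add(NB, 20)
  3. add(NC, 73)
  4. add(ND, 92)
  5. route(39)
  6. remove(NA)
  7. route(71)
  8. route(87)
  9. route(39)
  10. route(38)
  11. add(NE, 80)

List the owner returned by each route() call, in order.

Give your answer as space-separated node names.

Answer: NC NC ND NC NC

Derivation:
Op 1: add NA@85 -> ring=[85:NA]
Op 2: add NB@20 -> ring=[20:NB,85:NA]
Op 3: add NC@73 -> ring=[20:NB,73:NC,85:NA]
Op 4: add ND@92 -> ring=[20:NB,73:NC,85:NA,92:ND]
Op 5: route key 39: smallest pos >= 39 is 73 -> NC
Op 6: remove NA -> ring=[20:NB,73:NC,92:ND]
Op 7: route key 71: smallest pos >= 71 is 73 -> NC
Op 8: route key 87: smallest pos >= 87 is 92 -> ND
Op 9: route key 39: smallest pos >= 39 is 73 -> NC
Op 10: route key 38: smallest pos >= 38 is 73 -> NC
Op 11: add NE@80 -> ring=[20:NB,73:NC,80:NE,92:ND]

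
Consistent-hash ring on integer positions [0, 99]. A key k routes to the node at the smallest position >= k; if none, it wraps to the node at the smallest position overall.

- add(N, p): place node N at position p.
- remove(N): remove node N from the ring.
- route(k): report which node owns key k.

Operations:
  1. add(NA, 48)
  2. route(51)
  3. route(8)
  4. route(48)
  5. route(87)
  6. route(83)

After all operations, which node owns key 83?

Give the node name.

Op 1: add NA@48 -> ring=[48:NA]
Op 2: route key 51: none >= 51, wrap to smallest pos 48 -> NA
Op 3: route key 8: smallest pos >= 8 is 48 -> NA
Op 4: route key 48: smallest pos >= 48 is 48 -> NA
Op 5: route key 87: none >= 87, wrap to smallest pos 48 -> NA
Op 6: route key 83: none >= 83, wrap to smallest pos 48 -> NA
Final route key 83: none >= 83, wrap to smallest pos 48 -> NA

Answer: NA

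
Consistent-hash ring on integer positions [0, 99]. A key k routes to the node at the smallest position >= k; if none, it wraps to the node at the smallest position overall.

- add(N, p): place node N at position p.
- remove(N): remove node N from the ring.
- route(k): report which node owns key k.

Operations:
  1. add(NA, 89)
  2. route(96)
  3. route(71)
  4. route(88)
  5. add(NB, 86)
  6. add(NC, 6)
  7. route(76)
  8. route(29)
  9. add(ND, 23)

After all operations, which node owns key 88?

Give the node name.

Op 1: add NA@89 -> ring=[89:NA]
Op 2: route key 96: none >= 96, wrap to smallest pos 89 -> NA
Op 3: route key 71: smallest pos >= 71 is 89 -> NA
Op 4: route key 88: smallest pos >= 88 is 89 -> NA
Op 5: add NB@86 -> ring=[86:NB,89:NA]
Op 6: add NC@6 -> ring=[6:NC,86:NB,89:NA]
Op 7: route key 76: smallest pos >= 76 is 86 -> NB
Op 8: route key 29: smallest pos >= 29 is 86 -> NB
Op 9: add ND@23 -> ring=[6:NC,23:ND,86:NB,89:NA]
Final route key 88: smallest pos >= 88 is 89 -> NA

Answer: NA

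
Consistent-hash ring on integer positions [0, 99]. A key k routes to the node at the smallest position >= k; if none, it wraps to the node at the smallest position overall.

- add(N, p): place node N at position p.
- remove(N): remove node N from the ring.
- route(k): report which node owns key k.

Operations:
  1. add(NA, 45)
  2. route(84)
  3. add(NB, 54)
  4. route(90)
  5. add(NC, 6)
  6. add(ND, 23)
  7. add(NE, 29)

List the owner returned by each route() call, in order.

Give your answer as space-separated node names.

Op 1: add NA@45 -> ring=[45:NA]
Op 2: route key 84: none >= 84, wrap to smallest pos 45 -> NA
Op 3: add NB@54 -> ring=[45:NA,54:NB]
Op 4: route key 90: none >= 90, wrap to smallest pos 45 -> NA
Op 5: add NC@6 -> ring=[6:NC,45:NA,54:NB]
Op 6: add ND@23 -> ring=[6:NC,23:ND,45:NA,54:NB]
Op 7: add NE@29 -> ring=[6:NC,23:ND,29:NE,45:NA,54:NB]

Answer: NA NA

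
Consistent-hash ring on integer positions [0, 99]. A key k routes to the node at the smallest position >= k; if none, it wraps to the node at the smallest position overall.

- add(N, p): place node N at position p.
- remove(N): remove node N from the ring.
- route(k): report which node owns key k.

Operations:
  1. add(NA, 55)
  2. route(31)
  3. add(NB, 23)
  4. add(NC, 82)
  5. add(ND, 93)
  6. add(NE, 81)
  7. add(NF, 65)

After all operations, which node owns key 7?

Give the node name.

Op 1: add NA@55 -> ring=[55:NA]
Op 2: route key 31: smallest pos >= 31 is 55 -> NA
Op 3: add NB@23 -> ring=[23:NB,55:NA]
Op 4: add NC@82 -> ring=[23:NB,55:NA,82:NC]
Op 5: add ND@93 -> ring=[23:NB,55:NA,82:NC,93:ND]
Op 6: add NE@81 -> ring=[23:NB,55:NA,81:NE,82:NC,93:ND]
Op 7: add NF@65 -> ring=[23:NB,55:NA,65:NF,81:NE,82:NC,93:ND]
Final route key 7: smallest pos >= 7 is 23 -> NB

Answer: NB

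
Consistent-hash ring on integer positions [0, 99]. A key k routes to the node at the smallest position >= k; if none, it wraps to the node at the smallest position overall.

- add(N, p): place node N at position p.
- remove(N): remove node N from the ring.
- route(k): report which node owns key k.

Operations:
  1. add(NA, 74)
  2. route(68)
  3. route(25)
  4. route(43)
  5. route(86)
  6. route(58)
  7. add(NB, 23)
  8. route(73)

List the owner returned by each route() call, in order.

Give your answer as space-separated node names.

Answer: NA NA NA NA NA NA

Derivation:
Op 1: add NA@74 -> ring=[74:NA]
Op 2: route key 68: smallest pos >= 68 is 74 -> NA
Op 3: route key 25: smallest pos >= 25 is 74 -> NA
Op 4: route key 43: smallest pos >= 43 is 74 -> NA
Op 5: route key 86: none >= 86, wrap to smallest pos 74 -> NA
Op 6: route key 58: smallest pos >= 58 is 74 -> NA
Op 7: add NB@23 -> ring=[23:NB,74:NA]
Op 8: route key 73: smallest pos >= 73 is 74 -> NA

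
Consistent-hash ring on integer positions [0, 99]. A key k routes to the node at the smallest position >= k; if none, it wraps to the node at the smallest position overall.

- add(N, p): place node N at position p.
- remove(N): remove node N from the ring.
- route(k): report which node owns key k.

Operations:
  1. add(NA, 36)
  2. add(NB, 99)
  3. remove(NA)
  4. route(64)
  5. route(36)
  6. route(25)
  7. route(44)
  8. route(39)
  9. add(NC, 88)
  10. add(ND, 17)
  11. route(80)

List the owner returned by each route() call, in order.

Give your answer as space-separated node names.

Op 1: add NA@36 -> ring=[36:NA]
Op 2: add NB@99 -> ring=[36:NA,99:NB]
Op 3: remove NA -> ring=[99:NB]
Op 4: route key 64: smallest pos >= 64 is 99 -> NB
Op 5: route key 36: smallest pos >= 36 is 99 -> NB
Op 6: route key 25: smallest pos >= 25 is 99 -> NB
Op 7: route key 44: smallest pos >= 44 is 99 -> NB
Op 8: route key 39: smallest pos >= 39 is 99 -> NB
Op 9: add NC@88 -> ring=[88:NC,99:NB]
Op 10: add ND@17 -> ring=[17:ND,88:NC,99:NB]
Op 11: route key 80: smallest pos >= 80 is 88 -> NC

Answer: NB NB NB NB NB NC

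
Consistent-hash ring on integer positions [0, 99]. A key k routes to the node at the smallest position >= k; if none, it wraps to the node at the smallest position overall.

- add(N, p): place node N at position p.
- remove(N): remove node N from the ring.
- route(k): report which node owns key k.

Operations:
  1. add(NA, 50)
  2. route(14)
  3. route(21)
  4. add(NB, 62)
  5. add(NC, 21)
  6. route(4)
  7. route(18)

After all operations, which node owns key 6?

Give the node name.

Answer: NC

Derivation:
Op 1: add NA@50 -> ring=[50:NA]
Op 2: route key 14: smallest pos >= 14 is 50 -> NA
Op 3: route key 21: smallest pos >= 21 is 50 -> NA
Op 4: add NB@62 -> ring=[50:NA,62:NB]
Op 5: add NC@21 -> ring=[21:NC,50:NA,62:NB]
Op 6: route key 4: smallest pos >= 4 is 21 -> NC
Op 7: route key 18: smallest pos >= 18 is 21 -> NC
Final route key 6: smallest pos >= 6 is 21 -> NC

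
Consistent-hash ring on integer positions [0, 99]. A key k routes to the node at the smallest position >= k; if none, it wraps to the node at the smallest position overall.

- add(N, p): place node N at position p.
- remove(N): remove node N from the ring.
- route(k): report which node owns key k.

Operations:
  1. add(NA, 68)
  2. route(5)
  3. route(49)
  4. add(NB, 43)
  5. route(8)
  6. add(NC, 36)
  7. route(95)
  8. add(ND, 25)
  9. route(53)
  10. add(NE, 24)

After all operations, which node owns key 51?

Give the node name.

Answer: NA

Derivation:
Op 1: add NA@68 -> ring=[68:NA]
Op 2: route key 5: smallest pos >= 5 is 68 -> NA
Op 3: route key 49: smallest pos >= 49 is 68 -> NA
Op 4: add NB@43 -> ring=[43:NB,68:NA]
Op 5: route key 8: smallest pos >= 8 is 43 -> NB
Op 6: add NC@36 -> ring=[36:NC,43:NB,68:NA]
Op 7: route key 95: none >= 95, wrap to smallest pos 36 -> NC
Op 8: add ND@25 -> ring=[25:ND,36:NC,43:NB,68:NA]
Op 9: route key 53: smallest pos >= 53 is 68 -> NA
Op 10: add NE@24 -> ring=[24:NE,25:ND,36:NC,43:NB,68:NA]
Final route key 51: smallest pos >= 51 is 68 -> NA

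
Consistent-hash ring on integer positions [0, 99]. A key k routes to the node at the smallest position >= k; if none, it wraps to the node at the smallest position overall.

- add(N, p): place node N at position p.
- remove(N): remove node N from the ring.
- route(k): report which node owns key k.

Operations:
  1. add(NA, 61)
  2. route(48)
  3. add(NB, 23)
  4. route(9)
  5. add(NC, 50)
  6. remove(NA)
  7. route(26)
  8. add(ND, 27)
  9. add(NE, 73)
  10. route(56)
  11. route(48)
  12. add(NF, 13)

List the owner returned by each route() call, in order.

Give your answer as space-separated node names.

Answer: NA NB NC NE NC

Derivation:
Op 1: add NA@61 -> ring=[61:NA]
Op 2: route key 48: smallest pos >= 48 is 61 -> NA
Op 3: add NB@23 -> ring=[23:NB,61:NA]
Op 4: route key 9: smallest pos >= 9 is 23 -> NB
Op 5: add NC@50 -> ring=[23:NB,50:NC,61:NA]
Op 6: remove NA -> ring=[23:NB,50:NC]
Op 7: route key 26: smallest pos >= 26 is 50 -> NC
Op 8: add ND@27 -> ring=[23:NB,27:ND,50:NC]
Op 9: add NE@73 -> ring=[23:NB,27:ND,50:NC,73:NE]
Op 10: route key 56: smallest pos >= 56 is 73 -> NE
Op 11: route key 48: smallest pos >= 48 is 50 -> NC
Op 12: add NF@13 -> ring=[13:NF,23:NB,27:ND,50:NC,73:NE]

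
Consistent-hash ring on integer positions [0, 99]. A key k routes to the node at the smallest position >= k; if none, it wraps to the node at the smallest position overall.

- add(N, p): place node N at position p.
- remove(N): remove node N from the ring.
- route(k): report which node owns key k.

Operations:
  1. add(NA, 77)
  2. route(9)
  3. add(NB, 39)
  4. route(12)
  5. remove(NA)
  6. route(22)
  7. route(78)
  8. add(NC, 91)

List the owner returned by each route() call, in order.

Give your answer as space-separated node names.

Answer: NA NB NB NB

Derivation:
Op 1: add NA@77 -> ring=[77:NA]
Op 2: route key 9: smallest pos >= 9 is 77 -> NA
Op 3: add NB@39 -> ring=[39:NB,77:NA]
Op 4: route key 12: smallest pos >= 12 is 39 -> NB
Op 5: remove NA -> ring=[39:NB]
Op 6: route key 22: smallest pos >= 22 is 39 -> NB
Op 7: route key 78: none >= 78, wrap to smallest pos 39 -> NB
Op 8: add NC@91 -> ring=[39:NB,91:NC]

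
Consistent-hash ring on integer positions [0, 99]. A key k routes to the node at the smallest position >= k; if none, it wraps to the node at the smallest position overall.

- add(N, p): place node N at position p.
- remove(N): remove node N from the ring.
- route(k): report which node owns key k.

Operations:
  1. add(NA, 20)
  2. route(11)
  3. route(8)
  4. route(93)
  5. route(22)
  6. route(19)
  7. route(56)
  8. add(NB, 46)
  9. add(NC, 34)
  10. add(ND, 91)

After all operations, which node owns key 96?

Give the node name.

Op 1: add NA@20 -> ring=[20:NA]
Op 2: route key 11: smallest pos >= 11 is 20 -> NA
Op 3: route key 8: smallest pos >= 8 is 20 -> NA
Op 4: route key 93: none >= 93, wrap to smallest pos 20 -> NA
Op 5: route key 22: none >= 22, wrap to smallest pos 20 -> NA
Op 6: route key 19: smallest pos >= 19 is 20 -> NA
Op 7: route key 56: none >= 56, wrap to smallest pos 20 -> NA
Op 8: add NB@46 -> ring=[20:NA,46:NB]
Op 9: add NC@34 -> ring=[20:NA,34:NC,46:NB]
Op 10: add ND@91 -> ring=[20:NA,34:NC,46:NB,91:ND]
Final route key 96: none >= 96, wrap to smallest pos 20 -> NA

Answer: NA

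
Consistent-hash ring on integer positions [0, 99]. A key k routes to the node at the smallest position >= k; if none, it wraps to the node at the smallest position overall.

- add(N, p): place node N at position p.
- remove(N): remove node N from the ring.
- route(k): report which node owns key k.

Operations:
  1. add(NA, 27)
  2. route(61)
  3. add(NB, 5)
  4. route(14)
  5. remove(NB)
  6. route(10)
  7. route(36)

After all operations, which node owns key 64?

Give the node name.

Answer: NA

Derivation:
Op 1: add NA@27 -> ring=[27:NA]
Op 2: route key 61: none >= 61, wrap to smallest pos 27 -> NA
Op 3: add NB@5 -> ring=[5:NB,27:NA]
Op 4: route key 14: smallest pos >= 14 is 27 -> NA
Op 5: remove NB -> ring=[27:NA]
Op 6: route key 10: smallest pos >= 10 is 27 -> NA
Op 7: route key 36: none >= 36, wrap to smallest pos 27 -> NA
Final route key 64: none >= 64, wrap to smallest pos 27 -> NA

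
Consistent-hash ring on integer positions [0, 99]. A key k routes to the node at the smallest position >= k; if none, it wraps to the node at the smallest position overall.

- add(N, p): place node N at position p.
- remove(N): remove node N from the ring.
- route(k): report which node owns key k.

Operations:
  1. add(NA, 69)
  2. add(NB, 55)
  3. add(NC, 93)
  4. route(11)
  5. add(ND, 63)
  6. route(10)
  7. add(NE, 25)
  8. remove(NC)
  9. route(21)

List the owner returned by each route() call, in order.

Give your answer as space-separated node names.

Answer: NB NB NE

Derivation:
Op 1: add NA@69 -> ring=[69:NA]
Op 2: add NB@55 -> ring=[55:NB,69:NA]
Op 3: add NC@93 -> ring=[55:NB,69:NA,93:NC]
Op 4: route key 11: smallest pos >= 11 is 55 -> NB
Op 5: add ND@63 -> ring=[55:NB,63:ND,69:NA,93:NC]
Op 6: route key 10: smallest pos >= 10 is 55 -> NB
Op 7: add NE@25 -> ring=[25:NE,55:NB,63:ND,69:NA,93:NC]
Op 8: remove NC -> ring=[25:NE,55:NB,63:ND,69:NA]
Op 9: route key 21: smallest pos >= 21 is 25 -> NE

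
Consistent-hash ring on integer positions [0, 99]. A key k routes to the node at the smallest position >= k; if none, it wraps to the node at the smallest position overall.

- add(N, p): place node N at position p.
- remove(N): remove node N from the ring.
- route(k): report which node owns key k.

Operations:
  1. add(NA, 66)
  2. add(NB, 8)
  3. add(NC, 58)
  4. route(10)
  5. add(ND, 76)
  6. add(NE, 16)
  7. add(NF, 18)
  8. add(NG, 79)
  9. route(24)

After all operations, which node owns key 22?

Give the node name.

Answer: NC

Derivation:
Op 1: add NA@66 -> ring=[66:NA]
Op 2: add NB@8 -> ring=[8:NB,66:NA]
Op 3: add NC@58 -> ring=[8:NB,58:NC,66:NA]
Op 4: route key 10: smallest pos >= 10 is 58 -> NC
Op 5: add ND@76 -> ring=[8:NB,58:NC,66:NA,76:ND]
Op 6: add NE@16 -> ring=[8:NB,16:NE,58:NC,66:NA,76:ND]
Op 7: add NF@18 -> ring=[8:NB,16:NE,18:NF,58:NC,66:NA,76:ND]
Op 8: add NG@79 -> ring=[8:NB,16:NE,18:NF,58:NC,66:NA,76:ND,79:NG]
Op 9: route key 24: smallest pos >= 24 is 58 -> NC
Final route key 22: smallest pos >= 22 is 58 -> NC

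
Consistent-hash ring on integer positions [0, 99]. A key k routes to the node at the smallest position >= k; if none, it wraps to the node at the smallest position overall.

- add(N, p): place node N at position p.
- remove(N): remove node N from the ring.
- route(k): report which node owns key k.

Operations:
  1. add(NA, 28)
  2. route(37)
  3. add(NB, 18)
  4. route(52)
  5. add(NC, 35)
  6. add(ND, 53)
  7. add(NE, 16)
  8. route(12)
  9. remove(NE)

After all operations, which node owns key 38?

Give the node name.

Op 1: add NA@28 -> ring=[28:NA]
Op 2: route key 37: none >= 37, wrap to smallest pos 28 -> NA
Op 3: add NB@18 -> ring=[18:NB,28:NA]
Op 4: route key 52: none >= 52, wrap to smallest pos 18 -> NB
Op 5: add NC@35 -> ring=[18:NB,28:NA,35:NC]
Op 6: add ND@53 -> ring=[18:NB,28:NA,35:NC,53:ND]
Op 7: add NE@16 -> ring=[16:NE,18:NB,28:NA,35:NC,53:ND]
Op 8: route key 12: smallest pos >= 12 is 16 -> NE
Op 9: remove NE -> ring=[18:NB,28:NA,35:NC,53:ND]
Final route key 38: smallest pos >= 38 is 53 -> ND

Answer: ND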